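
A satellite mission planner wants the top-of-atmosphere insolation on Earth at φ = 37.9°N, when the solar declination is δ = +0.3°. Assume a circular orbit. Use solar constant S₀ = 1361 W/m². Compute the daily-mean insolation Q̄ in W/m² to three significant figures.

cos H₀ = −tan(+37.9°) tan(+0.300°) = -0.0041, H₀ = 1.5749 rad.
Bracket: H₀ sin φ sin δ + cos φ cos δ sin H₀ = 1.5749×0.61429×0.00524 + 0.78908×0.99999×0.99999 = 0.005069 + 0.789064 = 0.794133.
Q̄ = (S₀/π) × [bracket] = (1361/π) × 0.794133 = 344.0 W/m².

Q̄ ≈ 344 W/m²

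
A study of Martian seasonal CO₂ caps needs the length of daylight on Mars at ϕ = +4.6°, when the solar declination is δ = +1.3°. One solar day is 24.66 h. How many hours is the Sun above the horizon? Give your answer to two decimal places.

12.34 h

cos h₀ = −tan ϕ · tan δ = −tan(+4.6°) × tan(+1.300°) = -0.0018, so h₀ = 1.5726 rad = 90.10°.
Daylight = 2h₀/(2π) × 24.66 h = (1.5726/π) × 24.66 = 12.34 h.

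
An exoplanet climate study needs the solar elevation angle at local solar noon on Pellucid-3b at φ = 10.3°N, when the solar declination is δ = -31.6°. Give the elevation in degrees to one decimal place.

At local noon the hour angle is zero, so the zenith angle equals |φ − δ| = |+10.3° − (-31.600°)| = 41.900°.
Elevation = 90° − 41.900° = 48.1°.

48.1°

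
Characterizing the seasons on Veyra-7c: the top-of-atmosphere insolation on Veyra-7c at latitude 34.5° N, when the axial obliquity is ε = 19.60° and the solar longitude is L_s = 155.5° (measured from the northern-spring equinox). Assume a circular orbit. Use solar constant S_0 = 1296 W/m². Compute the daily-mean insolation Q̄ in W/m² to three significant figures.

Solar declination: sin δ = sin ε · sin L_s = sin 19.60° × sin 155.5° = 0.13911, so δ = +7.996°.
cos h₀ = −tan(+34.5°) tan(+7.996°) = -0.0965, h₀ = 1.6675 rad.
Bracket: h₀ sin ϕ sin δ + cos ϕ cos δ sin h₀ = 1.6675×0.56641×0.13911 + 0.82413×0.99028×0.99533 = 0.131388 + 0.812308 = 0.943696.
Q̄ = (S_0/π) × [bracket] = (1296/π) × 0.943696 = 389.3 W/m².

Q̄ ≈ 389 W/m²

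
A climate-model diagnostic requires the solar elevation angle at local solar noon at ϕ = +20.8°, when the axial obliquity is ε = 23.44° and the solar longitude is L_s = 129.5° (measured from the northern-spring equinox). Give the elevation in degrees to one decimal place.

87.1°

Solar declination: sin δ = sin ε · sin L_s = sin 23.44° × sin 129.5° = 0.30694, so δ = +17.875°.
At local noon the hour angle is zero, so the zenith angle equals |ϕ − δ| = |+20.8° − (+17.875°)| = 2.925°.
Elevation = 90° − 2.925° = 87.1°.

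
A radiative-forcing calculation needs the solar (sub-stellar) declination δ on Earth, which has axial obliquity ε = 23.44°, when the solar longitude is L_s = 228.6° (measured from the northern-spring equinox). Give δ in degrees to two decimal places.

sin δ = sin ε · sin L_s = sin 23.44° × sin 228.6° = -0.298386.
δ = arcsin(-0.298386) = -17.36°.

δ = -17.36°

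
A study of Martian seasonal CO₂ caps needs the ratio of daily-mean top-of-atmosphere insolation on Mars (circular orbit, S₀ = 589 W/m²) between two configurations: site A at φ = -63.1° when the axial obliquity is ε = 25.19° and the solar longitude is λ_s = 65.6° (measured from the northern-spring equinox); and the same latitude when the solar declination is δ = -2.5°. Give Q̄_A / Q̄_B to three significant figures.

— Configuration A (φ=-63.1°):
Solar declination: sin δ = sin ε · sin λ_s = sin 25.19° × sin 65.6° = 0.38761, so δ = +22.806°.
cos H₀ = −tan(-63.1°) tan(+22.806°) = 0.8288, H₀ = 0.5938 rad.
Bracket: H₀ sin φ sin δ + cos φ cos δ sin H₀ = 0.5938×-0.89180×0.38761 + 0.45243×0.92182×0.55954 = -0.205259 + 0.233361 = 0.028102.
Q̄ = (S₀/π) × [bracket] = (589/π) × 0.028102 = 5.2687 W/m².
— Configuration B (φ=-63.1°):
cos H₀ = −tan(-63.1°) tan(-2.500°) = -0.0861, H₀ = 1.6570 rad.
Bracket: H₀ sin φ sin δ + cos φ cos δ sin H₀ = 1.6570×-0.89180×-0.04362 + 0.45243×0.99905×0.99629 = 0.064458 + 0.450323 = 0.514781.
Q̄ = (S₀/π) × [bracket] = (589/π) × 0.514781 = 96.513 W/m².
Ratio Q̄_A / Q̄_B = 5.2687 / 96.513 = 0.05459.

Q̄_A / Q̄_B ≈ 0.0546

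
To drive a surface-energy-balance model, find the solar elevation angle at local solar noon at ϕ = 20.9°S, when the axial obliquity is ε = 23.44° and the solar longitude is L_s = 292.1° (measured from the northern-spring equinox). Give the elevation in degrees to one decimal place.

89.3°

Solar declination: sin δ = sin ε · sin L_s = sin 23.44° × sin 292.1° = -0.36856, so δ = -21.627°.
At local noon the hour angle is zero, so the zenith angle equals |ϕ − δ| = |-20.9° − (-21.627°)| = 0.727°.
Elevation = 90° − 0.727° = 89.3°.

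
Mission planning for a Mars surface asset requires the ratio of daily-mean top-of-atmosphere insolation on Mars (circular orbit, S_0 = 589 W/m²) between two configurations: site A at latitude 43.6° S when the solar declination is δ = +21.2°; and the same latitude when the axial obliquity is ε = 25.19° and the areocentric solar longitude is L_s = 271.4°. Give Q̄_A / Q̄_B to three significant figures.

— Configuration A (ϕ=-43.6°):
cos h₀ = −tan(-43.6°) tan(+21.200°) = 0.3694, h₀ = 1.1925 rad.
Bracket: h₀ sin ϕ sin δ + cos ϕ cos δ sin h₀ = 1.1925×-0.68962×0.36162 + 0.72417×0.93232×0.92928 = -0.297386 + 0.627411 = 0.330025.
Q̄ = (S_0/π) × [bracket] = (589/π) × 0.330025 = 61.875 W/m².
— Configuration B (ϕ=-43.6°):
sin δ = sin 25.19° × sin 271.4° = -0.42549, so δ = -25.182°.
cos h₀ = −tan(-43.6°) tan(-25.182°) = -0.4477, h₀ = 2.0350 rad.
Bracket: h₀ sin ϕ sin δ + cos ϕ cos δ sin h₀ = 2.0350×-0.68962×-0.42549 + 0.72417×0.90496×0.89416 = 0.597123 + 0.585983 = 1.183106.
Q̄ = (S_0/π) × [bracket] = (589/π) × 1.183106 = 221.81 W/m².
Ratio Q̄_A / Q̄_B = 61.875 / 221.81 = 0.2790.

Q̄_A / Q̄_B ≈ 0.279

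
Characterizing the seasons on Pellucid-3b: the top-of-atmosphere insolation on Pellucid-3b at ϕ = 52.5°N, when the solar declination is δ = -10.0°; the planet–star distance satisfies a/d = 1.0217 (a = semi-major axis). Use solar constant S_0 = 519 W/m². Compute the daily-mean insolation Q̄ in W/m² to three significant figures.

cos h₀ = −tan(+52.5°) tan(-10.000°) = 0.2298, h₀ = 1.3389 rad.
Bracket: h₀ sin ϕ sin δ + cos ϕ cos δ sin h₀ = 1.3389×0.79335×-0.17365 + 0.60876×0.98481×0.97324 = -0.184454 + 0.583470 = 0.399016.
Inverse-square distance factor (a/d)² = 1.0217² = 1.043871.
Q̄ = (S_0/π) × 1.043871 × [bracket] = (519/π) × 1.043871 × 0.399016 = 68.81 W/m².

Q̄ ≈ 68.8 W/m²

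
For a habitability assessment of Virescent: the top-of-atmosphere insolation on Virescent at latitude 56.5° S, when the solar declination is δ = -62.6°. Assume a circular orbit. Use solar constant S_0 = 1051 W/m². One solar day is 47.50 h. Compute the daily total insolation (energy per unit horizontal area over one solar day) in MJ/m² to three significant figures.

133 MJ/m²

cos h₀ = −tan(-56.5°) tan(-62.600°) = -2.9147 ≤ −1 ⇒ polar day, h₀ = π.
Bracket: h₀ sin ϕ sin δ + cos ϕ cos δ sin h₀ = 3.1416×-0.83389×-0.88782 + 0.55194×0.46020×0.00000 = 2.325865 + 0.000000 = 2.325865.
Q̄ = (S_0/π) × [bracket] = (1051/π) × 2.325865 = 778.10 W/m².
Daily total = Q̄ × 47.50 h × 3600 s/h = 778.10 × 47.50 × 3600 / 10⁶ = 133.1 MJ/m².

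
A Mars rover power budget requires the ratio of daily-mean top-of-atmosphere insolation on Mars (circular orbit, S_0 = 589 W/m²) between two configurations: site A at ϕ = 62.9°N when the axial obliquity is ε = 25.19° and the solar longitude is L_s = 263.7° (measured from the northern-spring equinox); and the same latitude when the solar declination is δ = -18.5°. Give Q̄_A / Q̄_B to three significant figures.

— Configuration A (ϕ=+62.9°):
Solar declination: sin δ = sin ε · sin L_s = sin 25.19° × sin 263.7° = -0.42305, so δ = -25.027°.
cos h₀ = −tan(+62.9°) tan(-25.027°) = 0.9124, h₀ = 0.4217 rad.
Bracket: h₀ sin ϕ sin δ + cos ϕ cos δ sin h₀ = 0.4217×0.89021×-0.42305 + 0.45554×0.90611×0.40934 = -0.158814 + 0.168963 = 0.010149.
Q̄ = (S_0/π) × [bracket] = (589/π) × 0.010149 = 1.9028 W/m².
— Configuration B (ϕ=+62.9°):
cos h₀ = −tan(+62.9°) tan(-18.500°) = 0.6539, h₀ = 0.8581 rad.
Bracket: h₀ sin ϕ sin δ + cos ϕ cos δ sin h₀ = 0.8581×0.89021×-0.31730 + 0.45554×0.94832×0.75662 = -0.242382 + 0.326858 = 0.084476.
Q̄ = (S_0/π) × [bracket] = (589/π) × 0.084476 = 15.838 W/m².
Ratio Q̄_A / Q̄_B = 1.9028 / 15.838 = 0.1201.

Q̄_A / Q̄_B ≈ 0.120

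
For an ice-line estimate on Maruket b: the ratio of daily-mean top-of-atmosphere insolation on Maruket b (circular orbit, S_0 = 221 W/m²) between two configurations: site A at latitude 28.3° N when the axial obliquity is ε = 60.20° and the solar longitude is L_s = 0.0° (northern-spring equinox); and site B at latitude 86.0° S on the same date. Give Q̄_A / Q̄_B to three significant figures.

— Configuration A (ϕ=+28.3°):
Solar declination: sin δ = sin ε · sin L_s = sin 60.20° × sin 0.0° = 0.00000, so δ = +0.000°.
cos h₀ = −tan(+28.3°) tan(+0.000°) = -0.0000, h₀ = 1.5708 rad.
Bracket: h₀ sin ϕ sin δ + cos ϕ cos δ sin h₀ = 1.5708×0.47409×0.00000 + 0.88048×1.00000×1.00000 = 0.000000 + 0.880480 = 0.880480.
Q̄ = (S_0/π) × [bracket] = (221/π) × 0.880480 = 61.939 W/m².
— Configuration B (ϕ=-86.0°):
cos h₀ = −tan(-86.0°) tan(+0.000°) = 0.0000, h₀ = 1.5708 rad.
Bracket: h₀ sin ϕ sin δ + cos ϕ cos δ sin h₀ = 1.5708×-0.99756×0.00000 + 0.06976×1.00000×1.00000 = -0.000000 + 0.069760 = 0.069760.
Q̄ = (S_0/π) × [bracket] = (221/π) × 0.069760 = 4.9074 W/m².
Ratio Q̄_A / Q̄_B = 61.939 / 4.9074 = 12.62.

Q̄_A / Q̄_B ≈ 12.6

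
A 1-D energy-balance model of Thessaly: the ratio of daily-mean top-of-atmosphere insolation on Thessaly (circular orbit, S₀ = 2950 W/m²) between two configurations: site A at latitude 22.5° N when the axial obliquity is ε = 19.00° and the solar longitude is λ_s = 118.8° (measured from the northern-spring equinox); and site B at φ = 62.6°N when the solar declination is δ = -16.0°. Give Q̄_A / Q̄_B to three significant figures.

Q̄_A / Q̄_B ≈ 8.34

— Configuration A (φ=+22.5°):
Solar declination: sin δ = sin ε · sin λ_s = sin 19.00° × sin 118.8° = 0.28530, so δ = +16.577°.
cos H₀ = −tan(+22.5°) tan(+16.577°) = -0.1233, H₀ = 1.6944 rad.
Bracket: H₀ sin φ sin δ + cos φ cos δ sin H₀ = 1.6944×0.38268×0.28530 + 0.92388×0.95844×0.99237 = 0.184992 + 0.878727 = 1.063719.
Q̄ = (S₀/π) × [bracket] = (2950/π) × 1.063719 = 998.85 W/m².
— Configuration B (φ=+62.6°):
cos H₀ = −tan(+62.6°) tan(-16.000°) = 0.5532, H₀ = 0.9846 rad.
Bracket: H₀ sin φ sin δ + cos φ cos δ sin H₀ = 0.9846×0.88782×-0.27564 + 0.46020×0.96126×0.83306 = -0.240950 + 0.368522 = 0.127572.
Q̄ = (S₀/π) × [bracket] = (2950/π) × 0.127572 = 119.79 W/m².
Ratio Q̄_A / Q̄_B = 998.85 / 119.79 = 8.338.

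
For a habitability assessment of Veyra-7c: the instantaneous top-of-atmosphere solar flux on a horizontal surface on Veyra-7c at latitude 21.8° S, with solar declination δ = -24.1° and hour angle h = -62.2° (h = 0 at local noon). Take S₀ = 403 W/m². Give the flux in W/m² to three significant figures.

cos θ_z = sin φ sin δ + cos φ cos δ cos h = 0.151641 + 0.395288 = 0.546929.
Flux = S₀ · cos θ_z = 403 × 0.546929 = 220.4 W/m².

220 W/m²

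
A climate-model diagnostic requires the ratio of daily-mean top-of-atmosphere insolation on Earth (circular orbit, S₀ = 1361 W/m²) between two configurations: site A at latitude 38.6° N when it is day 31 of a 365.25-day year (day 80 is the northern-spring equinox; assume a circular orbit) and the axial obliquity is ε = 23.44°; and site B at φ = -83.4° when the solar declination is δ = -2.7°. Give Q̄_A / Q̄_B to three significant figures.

Q̄_A / Q̄_B ≈ 2.42

— Configuration A (φ=+38.6°):
Solar longitude: λ_s = 360° × (31 − 80)/365.25 = -48.296°, i.e. -48.296° + 360° = 311.704°.
sin δ = sin 23.44° × sin 311.704° = -0.29698, so δ = -17.277°.
cos H₀ = −tan(+38.6°) tan(-17.277°) = 0.2483, H₀ = 1.3199 rad.
Bracket: H₀ sin φ sin δ + cos φ cos δ sin H₀ = 1.3199×0.62388×-0.29698 + 0.78152×0.95488×0.96869 = -0.244551 + 0.722892 = 0.478341.
Q̄ = (S₀/π) × [bracket] = (1361/π) × 0.478341 = 207.23 W/m².
— Configuration B (φ=-83.4°):
cos H₀ = −tan(-83.4°) tan(-2.700°) = -0.4076, H₀ = 1.9906 rad.
Bracket: H₀ sin φ sin δ + cos φ cos δ sin H₀ = 1.9906×-0.99337×-0.04711 + 0.11494×0.99889×0.91317 = 0.093155 + 0.104843 = 0.197998.
Q̄ = (S₀/π) × [bracket] = (1361/π) × 0.197998 = 85.777 W/m².
Ratio Q̄_A / Q̄_B = 207.23 / 85.777 = 2.416.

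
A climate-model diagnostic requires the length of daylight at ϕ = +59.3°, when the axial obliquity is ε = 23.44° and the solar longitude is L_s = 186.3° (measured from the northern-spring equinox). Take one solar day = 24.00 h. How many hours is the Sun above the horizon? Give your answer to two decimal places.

11.44 h

Solar declination: sin δ = sin ε · sin L_s = sin 23.44° × sin 186.3° = -0.04365, so δ = -2.502°.
cos h₀ = −tan ϕ · tan δ = −tan(+59.3°) × tan(-2.502°) = 0.0736, so h₀ = 1.4971 rad = 85.78°.
Daylight = 2h₀/(2π) × 24.00 h = (1.4971/π) × 24.00 = 11.44 h.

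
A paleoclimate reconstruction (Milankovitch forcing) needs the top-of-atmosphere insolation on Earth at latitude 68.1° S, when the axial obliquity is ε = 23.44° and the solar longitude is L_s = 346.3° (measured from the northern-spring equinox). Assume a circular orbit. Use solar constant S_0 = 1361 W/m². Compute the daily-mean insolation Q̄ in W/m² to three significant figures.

Q̄ ≈ 225 W/m²

Solar declination: sin δ = sin ε · sin L_s = sin 23.44° × sin 346.3° = -0.09421, so δ = -5.406°.
cos h₀ = −tan(-68.1°) tan(-5.406°) = -0.2354, h₀ = 1.8084 rad.
Bracket: h₀ sin ϕ sin δ + cos ϕ cos δ sin h₀ = 1.8084×-0.92784×-0.09421 + 0.37299×0.99555×0.97190 = 0.158076 + 0.360896 = 0.518972.
Q̄ = (S_0/π) × [bracket] = (1361/π) × 0.518972 = 224.8 W/m².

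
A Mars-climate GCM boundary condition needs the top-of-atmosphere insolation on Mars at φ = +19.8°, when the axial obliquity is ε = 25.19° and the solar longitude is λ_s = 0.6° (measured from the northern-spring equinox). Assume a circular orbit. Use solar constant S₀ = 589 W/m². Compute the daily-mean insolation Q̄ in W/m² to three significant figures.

Q̄ ≈ 177 W/m²

Solar declination: sin δ = sin ε · sin λ_s = sin 25.19° × sin 0.6° = 0.00446, so δ = +0.255°.
cos H₀ = −tan(+19.8°) tan(+0.255°) = -0.0016, H₀ = 1.5724 rad.
Bracket: H₀ sin φ sin δ + cos φ cos δ sin H₀ = 1.5724×0.33874×0.00446 + 0.94088×0.99999×1.00000 = 0.002376 + 0.940871 = 0.943247.
Q̄ = (S₀/π) × [bracket] = (589/π) × 0.943247 = 176.8 W/m².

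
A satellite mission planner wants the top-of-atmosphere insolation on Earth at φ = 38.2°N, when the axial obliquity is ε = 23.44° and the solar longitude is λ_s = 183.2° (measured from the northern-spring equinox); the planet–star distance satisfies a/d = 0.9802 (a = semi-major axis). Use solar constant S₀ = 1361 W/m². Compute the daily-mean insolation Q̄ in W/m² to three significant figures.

Solar declination: sin δ = sin ε · sin λ_s = sin 23.44° × sin 183.2° = -0.02221, so δ = -1.272°.
cos H₀ = −tan(+38.2°) tan(-1.272°) = 0.0175, H₀ = 1.5533 rad.
Bracket: H₀ sin φ sin δ + cos φ cos δ sin H₀ = 1.5533×0.61841×-0.02221 + 0.78586×0.99975×0.99985 = -0.021334 + 0.785546 = 0.764212.
Inverse-square distance factor (a/d)² = 0.9802² = 0.960792.
Q̄ = (S₀/π) × 0.960792 × [bracket] = (1361/π) × 0.960792 × 0.764212 = 318.1 W/m².

Q̄ ≈ 318 W/m²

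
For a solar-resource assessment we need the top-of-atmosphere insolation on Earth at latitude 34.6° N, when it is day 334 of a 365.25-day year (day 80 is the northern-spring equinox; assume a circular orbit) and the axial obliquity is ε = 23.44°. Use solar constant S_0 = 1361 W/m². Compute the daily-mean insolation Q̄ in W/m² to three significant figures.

Solar longitude: L_s = 360° × (334 − 80)/365.25 = 250.349°.
sin δ = sin 23.44° × sin 250.349° = -0.37462, so δ = -22.001°.
cos h₀ = −tan(+34.6°) tan(-22.001°) = 0.2787, h₀ = 1.2883 rad.
Bracket: h₀ sin ϕ sin δ + cos ϕ cos δ sin h₀ = 1.2883×0.56784×-0.37462 + 0.82314×0.92718×0.96037 = -0.274053 + 0.732953 = 0.458900.
Q̄ = (S_0/π) × [bracket] = (1361/π) × 0.458900 = 198.8 W/m².

Q̄ ≈ 199 W/m²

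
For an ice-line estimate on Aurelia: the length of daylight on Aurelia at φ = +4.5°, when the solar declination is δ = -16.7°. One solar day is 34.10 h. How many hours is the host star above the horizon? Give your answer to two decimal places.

cos H₀ = −tan φ · tan δ = −tan(+4.5°) × tan(-16.700°) = 0.0236, so H₀ = 1.5472 rad = 88.65°.
Daylight = 2H₀/(2π) × 34.10 h = (1.5472/π) × 34.10 = 16.79 h.

16.79 h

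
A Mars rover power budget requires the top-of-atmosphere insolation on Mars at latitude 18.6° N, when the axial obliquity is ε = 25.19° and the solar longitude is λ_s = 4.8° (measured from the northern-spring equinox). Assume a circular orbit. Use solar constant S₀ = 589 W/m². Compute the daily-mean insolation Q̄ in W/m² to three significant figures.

Q̄ ≈ 181 W/m²

Solar declination: sin δ = sin ε · sin λ_s = sin 25.19° × sin 4.8° = 0.03562, so δ = +2.041°.
cos H₀ = −tan(+18.6°) tan(+2.041°) = -0.0120, H₀ = 1.5828 rad.
Bracket: H₀ sin φ sin δ + cos φ cos δ sin H₀ = 1.5828×0.31896×0.03562 + 0.94777×0.99937×0.99993 = 0.017983 + 0.947107 = 0.965090.
Q̄ = (S₀/π) × [bracket] = (589/π) × 0.965090 = 180.9 W/m².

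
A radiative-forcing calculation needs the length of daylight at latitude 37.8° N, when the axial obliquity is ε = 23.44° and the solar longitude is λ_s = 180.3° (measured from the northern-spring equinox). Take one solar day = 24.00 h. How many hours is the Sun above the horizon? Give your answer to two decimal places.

Solar declination: sin δ = sin ε · sin λ_s = sin 23.44° × sin 180.3° = -0.00208, so δ = -0.119°.
cos H₀ = −tan φ · tan δ = −tan(+37.8°) × tan(-0.119°) = 0.0016, so H₀ = 1.5692 rad = 89.91°.
Daylight = 2H₀/(2π) × 24.00 h = (1.5692/π) × 24.00 = 11.99 h.

11.99 h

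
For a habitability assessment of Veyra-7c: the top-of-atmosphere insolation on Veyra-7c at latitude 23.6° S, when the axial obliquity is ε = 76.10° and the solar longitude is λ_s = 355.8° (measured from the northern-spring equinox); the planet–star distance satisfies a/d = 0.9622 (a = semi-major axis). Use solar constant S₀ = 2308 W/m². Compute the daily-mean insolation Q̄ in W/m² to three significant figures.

Q̄ ≈ 652 W/m²

Solar declination: sin δ = sin ε · sin λ_s = sin 76.10° × sin 355.8° = -0.07109, so δ = -4.077°.
cos H₀ = −tan(-23.6°) tan(-4.077°) = -0.0311, H₀ = 1.6019 rad.
Bracket: H₀ sin φ sin δ + cos φ cos δ sin H₀ = 1.6019×-0.40035×-0.07109 + 0.91636×0.99747×0.99952 = 0.045591 + 0.913603 = 0.959194.
Inverse-square distance factor (a/d)² = 0.9622² = 0.925829.
Q̄ = (S₀/π) × 0.925829 × [bracket] = (2308/π) × 0.925829 × 0.959194 = 652.4 W/m².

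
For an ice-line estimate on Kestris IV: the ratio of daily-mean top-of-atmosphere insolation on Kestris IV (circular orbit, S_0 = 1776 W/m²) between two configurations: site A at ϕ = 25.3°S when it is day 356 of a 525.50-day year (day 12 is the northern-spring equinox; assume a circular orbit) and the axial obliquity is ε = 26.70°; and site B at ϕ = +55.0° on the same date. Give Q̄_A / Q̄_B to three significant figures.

Q̄_A / Q̄_B ≈ 7.63

— Configuration A (ϕ=-25.3°):
Solar longitude: L_s = 360° × (356 − 12)/525.50 = 235.661°.
sin δ = sin 26.70° × sin 235.661° = -0.37101, so δ = -21.778°.
cos h₀ = −tan(-25.3°) tan(-21.778°) = -0.1889, h₀ = 1.7608 rad.
Bracket: h₀ sin ϕ sin δ + cos ϕ cos δ sin h₀ = 1.7608×-0.42736×-0.37101 + 0.90408×0.92863×0.98201 = 0.279183 + 0.824452 = 1.103635.
Q̄ = (S_0/π) × [bracket] = (1776/π) × 1.103635 = 623.91 W/m².
— Configuration B (ϕ=+55.0°):
cos h₀ = −tan(+55.0°) tan(-21.778°) = 0.5706, h₀ = 0.9636 rad.
Bracket: h₀ sin ϕ sin δ + cos ϕ cos δ sin h₀ = 0.9636×0.81915×-0.37101 + 0.57358×0.92863×0.82124 = -0.292850 + 0.437428 = 0.144578.
Q̄ = (S_0/π) × [bracket] = (1776/π) × 0.144578 = 81.733 W/m².
Ratio Q̄_A / Q̄_B = 623.91 / 81.733 = 7.634.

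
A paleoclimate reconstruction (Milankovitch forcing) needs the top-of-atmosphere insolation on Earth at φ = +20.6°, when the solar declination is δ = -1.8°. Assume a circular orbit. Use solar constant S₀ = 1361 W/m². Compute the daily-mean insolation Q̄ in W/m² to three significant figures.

Q̄ ≈ 398 W/m²

cos H₀ = −tan(+20.6°) tan(-1.800°) = 0.0118, H₀ = 1.5590 rad.
Bracket: H₀ sin φ sin δ + cos φ cos δ sin H₀ = 1.5590×0.35184×-0.03141 + 0.93606×0.99951×0.99993 = -0.017229 + 0.935536 = 0.918307.
Q̄ = (S₀/π) × [bracket] = (1361/π) × 0.918307 = 397.8 W/m².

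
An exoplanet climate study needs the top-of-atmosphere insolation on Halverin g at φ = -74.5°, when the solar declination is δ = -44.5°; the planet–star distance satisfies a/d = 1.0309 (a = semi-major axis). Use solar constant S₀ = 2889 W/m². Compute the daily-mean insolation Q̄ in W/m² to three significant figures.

Q̄ ≈ 2.07e+03 W/m²

cos H₀ = −tan(-74.5°) tan(-44.500°) = -3.5435 ≤ −1 ⇒ polar day, H₀ = π.
Bracket: H₀ sin φ sin δ + cos φ cos δ sin H₀ = 3.1416×-0.96363×-0.70091 + 0.26724×0.71325×0.00000 = 2.121893 + 0.000000 = 2.121893.
Inverse-square distance factor (a/d)² = 1.0309² = 1.062755.
Q̄ = (S₀/π) × 1.062755 × [bracket] = (2889/π) × 1.062755 × 2.121893 = 2074 W/m².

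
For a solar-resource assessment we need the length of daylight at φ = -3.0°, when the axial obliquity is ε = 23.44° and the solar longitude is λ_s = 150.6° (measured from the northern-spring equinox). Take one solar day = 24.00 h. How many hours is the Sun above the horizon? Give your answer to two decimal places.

11.92 h

Solar declination: sin δ = sin ε · sin λ_s = sin 23.44° × sin 150.6° = 0.19528, so δ = +11.261°.
cos H₀ = −tan φ · tan δ = −tan(-3.0°) × tan(+11.261°) = 0.0104, so H₀ = 1.5604 rad = 89.40°.
Daylight = 2H₀/(2π) × 24.00 h = (1.5604/π) × 24.00 = 11.92 h.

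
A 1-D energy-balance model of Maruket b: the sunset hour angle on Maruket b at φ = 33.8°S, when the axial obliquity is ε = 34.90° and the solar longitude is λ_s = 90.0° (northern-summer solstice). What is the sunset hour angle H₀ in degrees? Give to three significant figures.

Solar declination: sin δ = sin ε · sin λ_s = sin 34.90° × sin 90.0° = 0.57215, so δ = +34.900°.
cos H₀ = −tan φ · tan δ = −tan(-33.8°) × tan(+34.900°) = 0.4670, so H₀ = 1.0849 rad = 62.16°.

H₀ = 62.2°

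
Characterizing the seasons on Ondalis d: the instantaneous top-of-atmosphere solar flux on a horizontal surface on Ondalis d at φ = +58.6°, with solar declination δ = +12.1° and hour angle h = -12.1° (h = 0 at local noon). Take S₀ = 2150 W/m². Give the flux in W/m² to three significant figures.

1.46e+03 W/m²

cos θ_z = sin φ sin δ + cos φ cos δ cos h = 0.178920 + 0.498116 = 0.677036.
Flux = S₀ · cos θ_z = 2150 × 0.677036 = 1456 W/m².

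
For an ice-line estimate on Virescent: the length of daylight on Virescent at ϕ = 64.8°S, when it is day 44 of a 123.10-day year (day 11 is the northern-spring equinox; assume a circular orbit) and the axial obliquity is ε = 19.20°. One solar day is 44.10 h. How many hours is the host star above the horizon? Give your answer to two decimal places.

10.47 h

Solar longitude: L_s = 360° × (44 − 11)/123.10 = 96.507°.
sin δ = sin 19.20° × sin 96.507° = 0.32675, so δ = +19.072°.
cos h₀ = −tan ϕ · tan δ = −tan(-64.8°) × tan(+19.072°) = 0.7347, so h₀ = 0.7456 rad = 42.72°.
Daylight = 2h₀/(2π) × 44.10 h = (0.7456/π) × 44.10 = 10.47 h.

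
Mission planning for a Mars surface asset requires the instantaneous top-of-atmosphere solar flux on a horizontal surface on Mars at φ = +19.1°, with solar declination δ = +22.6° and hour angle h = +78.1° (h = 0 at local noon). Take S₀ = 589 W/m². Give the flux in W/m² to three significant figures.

180 W/m²

cos θ_z = sin φ sin δ + cos φ cos δ cos h = 0.125748 + 0.179890 = 0.305638.
Flux = S₀ · cos θ_z = 589 × 0.305638 = 180.0 W/m².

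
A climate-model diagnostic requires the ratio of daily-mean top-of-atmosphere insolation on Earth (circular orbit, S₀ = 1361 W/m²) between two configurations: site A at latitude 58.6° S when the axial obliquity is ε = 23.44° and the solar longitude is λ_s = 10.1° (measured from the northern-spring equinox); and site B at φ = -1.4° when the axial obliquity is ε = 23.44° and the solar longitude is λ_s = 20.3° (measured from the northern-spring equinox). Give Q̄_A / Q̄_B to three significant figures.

Q̄_A / Q̄_B ≈ 0.436

— Configuration A (φ=-58.6°):
Solar declination: sin δ = sin ε · sin λ_s = sin 23.44° × sin 10.1° = 0.06976, so δ = +4.000°.
cos H₀ = −tan(-58.6°) tan(+4.000°) = 0.1146, H₀ = 1.4560 rad.
Bracket: H₀ sin φ sin δ + cos φ cos δ sin H₀ = 1.4560×-0.85355×0.06976 + 0.52101×0.99756×0.99342 = -0.086696 + 0.516319 = 0.429623.
Q̄ = (S₀/π) × [bracket] = (1361/π) × 0.429623 = 186.12 W/m².
— Configuration B (φ=-1.4°):
Solar declination: sin δ = sin ε · sin λ_s = sin 23.44° × sin 20.3° = 0.13801, so δ = +7.933°.
cos H₀ = −tan(-1.4°) tan(+7.933°) = 0.0034, H₀ = 1.5674 rad.
Bracket: H₀ sin φ sin δ + cos φ cos δ sin H₀ = 1.5674×-0.02443×0.13801 + 0.99970×0.99043×0.99999 = -0.005285 + 0.990123 = 0.984838.
Q̄ = (S₀/π) × [bracket] = (1361/π) × 0.984838 = 426.65 W/m².
Ratio Q̄_A / Q̄_B = 186.12 / 426.65 = 0.4362.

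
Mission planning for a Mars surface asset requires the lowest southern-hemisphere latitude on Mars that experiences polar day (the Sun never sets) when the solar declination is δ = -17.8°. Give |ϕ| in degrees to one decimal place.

Polar day requires cos h₀ = −tan ϕ tan δ ≤ −1, i.e. tan ϕ tan δ ≥ 1.
The boundary is |tan ϕ| · |tan δ| = 1, so |ϕ| = 90° − |δ| = 90° − 17.8° = 72.2° in the southern hemisphere.

|ϕ| = 72.2°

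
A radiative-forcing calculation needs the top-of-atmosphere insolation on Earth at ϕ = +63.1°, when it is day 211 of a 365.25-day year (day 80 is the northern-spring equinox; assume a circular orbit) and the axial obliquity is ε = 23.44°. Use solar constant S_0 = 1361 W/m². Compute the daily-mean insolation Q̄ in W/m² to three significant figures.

Q̄ ≈ 413 W/m²

Solar longitude: L_s = 360° × (211 − 80)/365.25 = 129.117°.
sin δ = sin 23.44° × sin 129.117° = 0.30863, so δ = +17.977°.
cos h₀ = −tan(+63.1°) tan(+17.977°) = -0.6396, h₀ = 2.2647 rad.
Bracket: h₀ sin ϕ sin δ + cos ϕ cos δ sin h₀ = 2.2647×0.89180×0.30863 + 0.45243×0.95118×0.76874 = 0.623327 + 0.330821 = 0.954148.
Q̄ = (S_0/π) × [bracket] = (1361/π) × 0.954148 = 413.4 W/m².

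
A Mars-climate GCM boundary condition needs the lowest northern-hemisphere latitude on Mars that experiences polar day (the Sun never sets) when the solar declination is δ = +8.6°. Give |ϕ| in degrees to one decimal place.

|ϕ| = 81.4°

Polar day requires cos h₀ = −tan ϕ tan δ ≤ −1, i.e. tan ϕ tan δ ≥ 1.
The boundary is |tan ϕ| · |tan δ| = 1, so |ϕ| = 90° − |δ| = 90° − 8.6° = 81.4° in the northern hemisphere.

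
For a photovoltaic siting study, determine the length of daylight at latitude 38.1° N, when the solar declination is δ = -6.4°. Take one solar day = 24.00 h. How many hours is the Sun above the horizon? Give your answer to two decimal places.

11.33 h

cos h₀ = −tan ϕ · tan δ = −tan(+38.1°) × tan(-6.400°) = 0.0880, so h₀ = 1.4827 rad = 84.95°.
Daylight = 2h₀/(2π) × 24.00 h = (1.4827/π) × 24.00 = 11.33 h.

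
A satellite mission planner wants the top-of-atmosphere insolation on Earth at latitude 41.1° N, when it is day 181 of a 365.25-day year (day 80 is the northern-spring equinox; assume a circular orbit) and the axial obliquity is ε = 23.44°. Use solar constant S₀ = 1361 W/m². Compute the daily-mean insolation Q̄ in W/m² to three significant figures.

Solar longitude: λ_s = 360° × (181 − 80)/365.25 = 99.548°.
sin δ = sin 23.44° × sin 99.548° = 0.39228, so δ = +23.096°.
cos H₀ = −tan(+41.1°) tan(+23.096°) = -0.3720, H₀ = 1.9520 rad.
Bracket: H₀ sin φ sin δ + cos φ cos δ sin H₀ = 1.9520×0.65738×0.39228 + 0.75356×0.91985×0.92822 = 0.503376 + 0.643407 = 1.146783.
Q̄ = (S₀/π) × [bracket] = (1361/π) × 1.146783 = 496.8 W/m².

Q̄ ≈ 497 W/m²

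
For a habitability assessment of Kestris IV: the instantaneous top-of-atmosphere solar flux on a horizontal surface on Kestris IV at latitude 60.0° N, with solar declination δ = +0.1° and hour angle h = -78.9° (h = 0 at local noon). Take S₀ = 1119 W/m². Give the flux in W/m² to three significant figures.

109 W/m²

cos θ_z = sin φ sin δ + cos φ cos δ cos h = 0.001511 + 0.096261 = 0.097772.
Flux = S₀ · cos θ_z = 1119 × 0.097772 = 109.4 W/m².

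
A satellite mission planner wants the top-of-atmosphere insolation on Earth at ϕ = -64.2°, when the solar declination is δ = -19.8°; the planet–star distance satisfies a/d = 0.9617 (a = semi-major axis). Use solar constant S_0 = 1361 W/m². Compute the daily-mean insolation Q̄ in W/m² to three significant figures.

cos h₀ = −tan(-64.2°) tan(-19.800°) = -0.7447, h₀ = 2.4109 rad.
Bracket: h₀ sin ϕ sin δ + cos ϕ cos δ sin h₀ = 2.4109×-0.90032×-0.33874 + 0.43523×0.94088×0.66735 = 0.735263 + 0.273279 = 1.008542.
Inverse-square distance factor (a/d)² = 0.9617² = 0.924867.
Q̄ = (S_0/π) × 0.924867 × [bracket] = (1361/π) × 0.924867 × 1.008542 = 404.1 W/m².

Q̄ ≈ 404 W/m²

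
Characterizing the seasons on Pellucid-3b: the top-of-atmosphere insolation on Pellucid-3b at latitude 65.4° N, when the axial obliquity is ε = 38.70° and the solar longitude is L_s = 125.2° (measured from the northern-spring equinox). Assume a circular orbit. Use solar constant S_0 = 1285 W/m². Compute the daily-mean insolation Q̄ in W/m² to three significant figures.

Q̄ ≈ 597 W/m²

Solar declination: sin δ = sin ε · sin L_s = sin 38.70° × sin 125.2° = 0.51091, so δ = +30.725°.
cos h₀ = −tan(+65.4°) tan(+30.725°) = -1.2982 ≤ −1 ⇒ polar day, h₀ = π.
Bracket: h₀ sin ϕ sin δ + cos ϕ cos δ sin h₀ = 3.1416×0.90924×0.51091 + 0.41628×0.85963×0.00000 = 1.459398 + 0.000000 = 1.459398.
Q̄ = (S_0/π) × [bracket] = (1285/π) × 1.459398 = 596.9 W/m².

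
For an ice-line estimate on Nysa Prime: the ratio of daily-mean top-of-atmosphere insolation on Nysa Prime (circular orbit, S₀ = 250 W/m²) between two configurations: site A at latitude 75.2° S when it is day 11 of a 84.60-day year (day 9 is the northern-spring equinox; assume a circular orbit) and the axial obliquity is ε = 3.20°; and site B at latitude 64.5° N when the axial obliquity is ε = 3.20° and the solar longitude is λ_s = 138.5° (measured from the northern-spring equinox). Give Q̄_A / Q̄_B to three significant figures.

— Configuration A (φ=-75.2°):
Solar longitude: λ_s = 360° × (11 − 9)/84.60 = 8.511°.
sin δ = sin 3.20° × sin 8.511° = 0.00826, so δ = +0.473°.
cos H₀ = −tan(-75.2°) tan(+0.473°) = 0.0313, H₀ = 1.5395 rad.
Bracket: H₀ sin φ sin δ + cos φ cos δ sin H₀ = 1.5395×-0.96682×0.00826 + 0.25545×0.99997×0.99951 = -0.012294 + 0.255317 = 0.243023.
Q̄ = (S₀/π) × [bracket] = (250/π) × 0.243023 = 19.339 W/m².
— Configuration B (φ=+64.5°):
Solar declination: sin δ = sin ε · sin λ_s = sin 3.20° × sin 138.5° = 0.03699, so δ = +2.120°.
cos H₀ = −tan(+64.5°) tan(+2.120°) = -0.0776, H₀ = 1.6485 rad.
Bracket: H₀ sin φ sin δ + cos φ cos δ sin H₀ = 1.6485×0.90259×0.03699 + 0.43051×0.99932×0.99698 = 0.055038 + 0.428918 = 0.483956.
Q̄ = (S₀/π) × [bracket] = (250/π) × 0.483956 = 38.512 W/m².
Ratio Q̄_A / Q̄_B = 19.339 / 38.512 = 0.5022.

Q̄_A / Q̄_B ≈ 0.502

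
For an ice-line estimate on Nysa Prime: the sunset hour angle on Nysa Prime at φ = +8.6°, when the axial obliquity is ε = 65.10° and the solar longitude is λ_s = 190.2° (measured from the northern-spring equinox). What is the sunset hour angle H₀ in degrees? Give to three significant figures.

Solar declination: sin δ = sin ε · sin λ_s = sin 65.10° × sin 190.2° = -0.16062, so δ = -9.243°.
cos H₀ = −tan φ · tan δ = −tan(+8.6°) × tan(-9.243°) = 0.0246, so H₀ = 1.5462 rad = 88.59°.

H₀ = 88.6°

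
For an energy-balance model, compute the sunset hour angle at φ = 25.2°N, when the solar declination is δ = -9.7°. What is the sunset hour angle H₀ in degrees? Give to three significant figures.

H₀ = 85.4°

cos H₀ = −tan φ · tan δ = −tan(+25.2°) × tan(-9.700°) = 0.0804, so H₀ = 1.4903 rad = 85.39°.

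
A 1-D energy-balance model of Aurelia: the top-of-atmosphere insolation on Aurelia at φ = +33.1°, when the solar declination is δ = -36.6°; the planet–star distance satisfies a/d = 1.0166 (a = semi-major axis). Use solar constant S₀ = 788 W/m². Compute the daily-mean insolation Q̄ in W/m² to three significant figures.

cos H₀ = −tan(+33.1°) tan(-36.600°) = 0.4841, H₀ = 1.0654 rad.
Bracket: H₀ sin φ sin δ + cos φ cos δ sin H₀ = 1.0654×0.54610×-0.59622 + 0.83772×0.80282×0.87499 = -0.346890 + 0.588464 = 0.241574.
Inverse-square distance factor (a/d)² = 1.0166² = 1.033476.
Q̄ = (S₀/π) × 1.033476 × [bracket] = (788/π) × 1.033476 × 0.241574 = 62.62 W/m².

Q̄ ≈ 62.6 W/m²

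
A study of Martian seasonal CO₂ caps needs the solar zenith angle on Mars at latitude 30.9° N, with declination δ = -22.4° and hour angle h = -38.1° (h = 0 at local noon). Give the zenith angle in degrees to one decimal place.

θ_z = 64.6°

cos θ_z = sin φ sin δ + cos φ cos δ cos h = -0.195695 + 0.624292 = 0.428597.
θ_z = arccos(0.428597) = 64.6°.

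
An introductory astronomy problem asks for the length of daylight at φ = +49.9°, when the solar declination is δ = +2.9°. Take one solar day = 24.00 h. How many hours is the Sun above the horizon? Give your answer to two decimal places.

cos H₀ = −tan φ · tan δ = −tan(+49.9°) × tan(+2.900°) = -0.0602, so H₀ = 1.6310 rad = 93.45°.
Daylight = 2H₀/(2π) × 24.00 h = (1.6310/π) × 24.00 = 12.46 h.

12.46 h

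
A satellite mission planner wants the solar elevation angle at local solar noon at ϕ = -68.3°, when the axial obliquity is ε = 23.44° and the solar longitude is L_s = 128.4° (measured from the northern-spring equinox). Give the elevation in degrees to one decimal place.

3.5°

Solar declination: sin δ = sin ε · sin L_s = sin 23.44° × sin 128.4° = 0.31174, so δ = +18.164°.
At local noon the hour angle is zero, so the zenith angle equals |ϕ − δ| = |-68.3° − (+18.164°)| = 86.464°.
Elevation = 90° − 86.464° = 3.5°.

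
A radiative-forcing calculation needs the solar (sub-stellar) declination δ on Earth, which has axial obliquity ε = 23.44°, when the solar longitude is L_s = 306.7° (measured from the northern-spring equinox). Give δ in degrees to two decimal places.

sin δ = sin ε · sin L_s = sin 23.44° × sin 306.7° = -0.318937.
δ = arcsin(-0.318937) = -18.60°.

δ = -18.60°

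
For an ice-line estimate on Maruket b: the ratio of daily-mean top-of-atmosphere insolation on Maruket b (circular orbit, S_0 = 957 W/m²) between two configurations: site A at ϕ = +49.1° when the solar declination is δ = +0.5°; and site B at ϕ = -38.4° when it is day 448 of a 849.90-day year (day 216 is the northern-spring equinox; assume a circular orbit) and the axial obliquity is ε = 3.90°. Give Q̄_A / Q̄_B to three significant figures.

Q̄_A / Q̄_B ≈ 0.927

— Configuration A (ϕ=+49.1°):
cos h₀ = −tan(+49.1°) tan(+0.500°) = -0.0101, h₀ = 1.5809 rad.
Bracket: h₀ sin ϕ sin δ + cos ϕ cos δ sin h₀ = 1.5809×0.75585×0.00873 + 0.65474×0.99996×0.99995 = 0.010432 + 0.654681 = 0.665113.
Q̄ = (S_0/π) × [bracket] = (957/π) × 0.665113 = 202.61 W/m².
— Configuration B (ϕ=-38.4°):
Solar longitude: L_s = 360° × (448 − 216)/849.90 = 98.270°.
sin δ = sin 3.90° × sin 98.270° = 0.06731, so δ = +3.859°.
cos h₀ = −tan(-38.4°) tan(+3.859°) = 0.0535, h₀ = 1.5173 rad.
Bracket: h₀ sin ϕ sin δ + cos ϕ cos δ sin h₀ = 1.5173×-0.62115×0.06731 + 0.78369×0.99773×0.99857 = -0.063438 + 0.780793 = 0.717355.
Q̄ = (S_0/π) × [bracket] = (957/π) × 0.717355 = 218.52 W/m².
Ratio Q̄_A / Q̄_B = 202.61 / 218.52 = 0.9272.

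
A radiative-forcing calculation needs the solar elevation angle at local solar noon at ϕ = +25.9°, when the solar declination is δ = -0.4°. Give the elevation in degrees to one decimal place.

At local noon the hour angle is zero, so the zenith angle equals |ϕ − δ| = |+25.9° − (-0.400°)| = 26.300°.
Elevation = 90° − 26.300° = 63.7°.

63.7°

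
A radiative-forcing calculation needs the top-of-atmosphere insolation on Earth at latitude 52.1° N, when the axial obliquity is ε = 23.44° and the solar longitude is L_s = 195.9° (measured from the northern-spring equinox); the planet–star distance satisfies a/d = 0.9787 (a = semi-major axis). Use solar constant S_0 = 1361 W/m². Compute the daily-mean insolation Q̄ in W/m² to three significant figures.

Q̄ ≈ 200 W/m²

Solar declination: sin δ = sin ε · sin L_s = sin 23.44° × sin 195.9° = -0.10898, so δ = -6.256°.
cos h₀ = −tan(+52.1°) tan(-6.256°) = 0.1408, h₀ = 1.4295 rad.
Bracket: h₀ sin ϕ sin δ + cos ϕ cos δ sin h₀ = 1.4295×0.78908×-0.10898 + 0.61429×0.99404×0.99003 = -0.122928 + 0.604541 = 0.481613.
Inverse-square distance factor (a/d)² = 0.9787² = 0.957854.
Q̄ = (S_0/π) × 0.957854 × [bracket] = (1361/π) × 0.957854 × 0.481613 = 199.9 W/m².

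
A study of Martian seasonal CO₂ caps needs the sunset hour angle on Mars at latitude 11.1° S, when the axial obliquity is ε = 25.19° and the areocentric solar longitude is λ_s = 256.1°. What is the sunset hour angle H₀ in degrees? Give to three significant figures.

sin δ = sin 25.19° × sin 256.1° = -0.41316, so δ = -24.403°.
cos H₀ = −tan φ · tan δ = −tan(-11.1°) × tan(-24.403°) = -0.0890, so H₀ = 1.6599 rad = 95.11°.

H₀ = 95.1°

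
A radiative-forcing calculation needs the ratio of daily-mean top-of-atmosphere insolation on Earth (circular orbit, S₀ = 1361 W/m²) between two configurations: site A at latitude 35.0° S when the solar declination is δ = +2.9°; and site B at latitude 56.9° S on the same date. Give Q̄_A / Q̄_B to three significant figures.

— Configuration A (φ=-35.0°):
cos H₀ = −tan(-35.0°) tan(+2.900°) = 0.0355, H₀ = 1.5353 rad.
Bracket: H₀ sin φ sin δ + cos φ cos δ sin H₀ = 1.5353×-0.57358×0.05059 + 0.81915×0.99872×0.99937 = -0.044550 + 0.817586 = 0.773036.
Q̄ = (S₀/π) × [bracket] = (1361/π) × 0.773036 = 334.89 W/m².
— Configuration B (φ=-56.9°):
cos H₀ = −tan(-56.9°) tan(+2.900°) = 0.0777, H₀ = 1.4930 rad.
Bracket: H₀ sin φ sin δ + cos φ cos δ sin H₀ = 1.4930×-0.83772×0.05059 + 0.54610×0.99872×0.99698 = -0.063274 + 0.543754 = 0.480480.
Q̄ = (S₀/π) × [bracket] = (1361/π) × 0.480480 = 208.15 W/m².
Ratio Q̄_A / Q̄_B = 334.89 / 208.15 = 1.609.

Q̄_A / Q̄_B ≈ 1.61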